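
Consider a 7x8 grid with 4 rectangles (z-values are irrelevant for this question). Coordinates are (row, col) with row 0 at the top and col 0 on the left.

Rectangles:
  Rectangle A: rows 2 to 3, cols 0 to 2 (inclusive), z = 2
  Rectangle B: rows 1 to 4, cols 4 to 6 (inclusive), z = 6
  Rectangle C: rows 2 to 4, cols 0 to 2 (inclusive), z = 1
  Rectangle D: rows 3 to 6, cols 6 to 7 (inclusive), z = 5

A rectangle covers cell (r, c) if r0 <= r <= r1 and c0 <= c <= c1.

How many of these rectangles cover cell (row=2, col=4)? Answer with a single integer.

Answer: 1

Derivation:
Check cell (2,4):
  A: rows 2-3 cols 0-2 -> outside (col miss)
  B: rows 1-4 cols 4-6 -> covers
  C: rows 2-4 cols 0-2 -> outside (col miss)
  D: rows 3-6 cols 6-7 -> outside (row miss)
Count covering = 1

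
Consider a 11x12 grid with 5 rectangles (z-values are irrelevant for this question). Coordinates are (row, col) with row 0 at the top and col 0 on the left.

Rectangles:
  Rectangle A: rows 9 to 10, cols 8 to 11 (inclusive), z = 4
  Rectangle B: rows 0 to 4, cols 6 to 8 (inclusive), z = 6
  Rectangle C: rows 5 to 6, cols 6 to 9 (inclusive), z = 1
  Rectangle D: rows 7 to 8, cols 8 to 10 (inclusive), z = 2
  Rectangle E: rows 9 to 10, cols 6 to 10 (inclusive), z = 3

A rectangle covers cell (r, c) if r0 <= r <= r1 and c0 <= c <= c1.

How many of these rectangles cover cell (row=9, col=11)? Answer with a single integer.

Check cell (9,11):
  A: rows 9-10 cols 8-11 -> covers
  B: rows 0-4 cols 6-8 -> outside (row miss)
  C: rows 5-6 cols 6-9 -> outside (row miss)
  D: rows 7-8 cols 8-10 -> outside (row miss)
  E: rows 9-10 cols 6-10 -> outside (col miss)
Count covering = 1

Answer: 1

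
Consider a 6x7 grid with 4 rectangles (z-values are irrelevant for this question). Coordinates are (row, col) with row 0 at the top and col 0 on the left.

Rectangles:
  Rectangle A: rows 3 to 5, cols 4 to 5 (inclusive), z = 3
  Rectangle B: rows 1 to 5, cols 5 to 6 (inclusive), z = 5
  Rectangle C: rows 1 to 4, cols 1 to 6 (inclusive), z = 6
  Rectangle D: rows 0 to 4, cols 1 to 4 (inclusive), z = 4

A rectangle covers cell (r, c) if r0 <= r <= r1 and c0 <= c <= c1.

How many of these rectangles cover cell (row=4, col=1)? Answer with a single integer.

Answer: 2

Derivation:
Check cell (4,1):
  A: rows 3-5 cols 4-5 -> outside (col miss)
  B: rows 1-5 cols 5-6 -> outside (col miss)
  C: rows 1-4 cols 1-6 -> covers
  D: rows 0-4 cols 1-4 -> covers
Count covering = 2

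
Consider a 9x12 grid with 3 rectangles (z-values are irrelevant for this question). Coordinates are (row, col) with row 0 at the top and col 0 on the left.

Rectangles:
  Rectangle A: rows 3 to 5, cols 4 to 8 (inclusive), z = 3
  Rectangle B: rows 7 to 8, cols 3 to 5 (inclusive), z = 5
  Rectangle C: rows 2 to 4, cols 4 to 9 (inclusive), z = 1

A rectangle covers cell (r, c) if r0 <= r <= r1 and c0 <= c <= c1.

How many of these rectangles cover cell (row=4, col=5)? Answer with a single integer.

Check cell (4,5):
  A: rows 3-5 cols 4-8 -> covers
  B: rows 7-8 cols 3-5 -> outside (row miss)
  C: rows 2-4 cols 4-9 -> covers
Count covering = 2

Answer: 2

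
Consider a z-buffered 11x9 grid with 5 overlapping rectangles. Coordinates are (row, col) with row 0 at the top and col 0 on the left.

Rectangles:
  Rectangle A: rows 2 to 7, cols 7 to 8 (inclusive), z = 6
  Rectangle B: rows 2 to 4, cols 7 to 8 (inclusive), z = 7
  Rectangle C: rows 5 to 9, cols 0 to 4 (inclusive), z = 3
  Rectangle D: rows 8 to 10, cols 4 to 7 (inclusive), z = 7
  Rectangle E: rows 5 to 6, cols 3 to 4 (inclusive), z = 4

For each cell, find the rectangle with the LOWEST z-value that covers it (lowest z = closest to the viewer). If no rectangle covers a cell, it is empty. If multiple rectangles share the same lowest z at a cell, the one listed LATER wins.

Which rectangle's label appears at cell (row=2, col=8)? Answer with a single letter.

Check cell (2,8):
  A: rows 2-7 cols 7-8 z=6 -> covers; best now A (z=6)
  B: rows 2-4 cols 7-8 z=7 -> covers; best now A (z=6)
  C: rows 5-9 cols 0-4 -> outside (row miss)
  D: rows 8-10 cols 4-7 -> outside (row miss)
  E: rows 5-6 cols 3-4 -> outside (row miss)
Winner: A at z=6

Answer: A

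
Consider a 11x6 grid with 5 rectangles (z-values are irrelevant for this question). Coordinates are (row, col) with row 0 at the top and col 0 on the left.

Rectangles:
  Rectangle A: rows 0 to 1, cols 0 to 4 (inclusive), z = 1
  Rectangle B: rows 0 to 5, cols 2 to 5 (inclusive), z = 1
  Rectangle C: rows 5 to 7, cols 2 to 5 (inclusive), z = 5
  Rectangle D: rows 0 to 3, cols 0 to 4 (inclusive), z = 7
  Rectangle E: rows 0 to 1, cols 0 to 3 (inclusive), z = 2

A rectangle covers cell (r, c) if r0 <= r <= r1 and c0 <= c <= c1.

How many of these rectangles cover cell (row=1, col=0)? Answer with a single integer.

Answer: 3

Derivation:
Check cell (1,0):
  A: rows 0-1 cols 0-4 -> covers
  B: rows 0-5 cols 2-5 -> outside (col miss)
  C: rows 5-7 cols 2-5 -> outside (row miss)
  D: rows 0-3 cols 0-4 -> covers
  E: rows 0-1 cols 0-3 -> covers
Count covering = 3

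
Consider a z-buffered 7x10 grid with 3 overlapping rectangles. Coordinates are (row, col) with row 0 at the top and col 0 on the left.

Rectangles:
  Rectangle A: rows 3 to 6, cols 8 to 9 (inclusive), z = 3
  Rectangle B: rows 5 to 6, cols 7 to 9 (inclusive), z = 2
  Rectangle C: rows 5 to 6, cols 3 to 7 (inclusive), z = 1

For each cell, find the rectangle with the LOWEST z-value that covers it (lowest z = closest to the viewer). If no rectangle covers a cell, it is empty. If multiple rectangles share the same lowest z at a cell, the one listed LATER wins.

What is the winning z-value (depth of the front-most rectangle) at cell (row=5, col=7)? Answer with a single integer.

Answer: 1

Derivation:
Check cell (5,7):
  A: rows 3-6 cols 8-9 -> outside (col miss)
  B: rows 5-6 cols 7-9 z=2 -> covers; best now B (z=2)
  C: rows 5-6 cols 3-7 z=1 -> covers; best now C (z=1)
Winner: C at z=1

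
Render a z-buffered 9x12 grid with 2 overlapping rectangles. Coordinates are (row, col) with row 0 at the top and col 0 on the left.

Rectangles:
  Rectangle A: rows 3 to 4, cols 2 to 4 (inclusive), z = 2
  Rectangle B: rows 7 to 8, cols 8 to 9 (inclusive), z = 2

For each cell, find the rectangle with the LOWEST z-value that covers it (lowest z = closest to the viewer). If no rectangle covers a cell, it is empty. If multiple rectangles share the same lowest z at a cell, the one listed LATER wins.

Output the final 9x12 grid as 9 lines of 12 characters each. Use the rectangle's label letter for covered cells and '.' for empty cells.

............
............
............
..AAA.......
..AAA.......
............
............
........BB..
........BB..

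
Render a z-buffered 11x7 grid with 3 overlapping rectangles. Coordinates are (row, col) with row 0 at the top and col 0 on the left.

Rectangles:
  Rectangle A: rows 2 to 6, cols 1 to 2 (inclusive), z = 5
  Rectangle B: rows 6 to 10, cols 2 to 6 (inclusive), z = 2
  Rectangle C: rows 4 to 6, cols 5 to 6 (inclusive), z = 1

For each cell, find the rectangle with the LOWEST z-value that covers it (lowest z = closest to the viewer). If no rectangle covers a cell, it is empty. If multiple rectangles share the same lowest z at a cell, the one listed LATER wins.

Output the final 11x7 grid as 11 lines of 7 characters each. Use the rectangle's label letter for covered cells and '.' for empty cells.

.......
.......
.AA....
.AA....
.AA..CC
.AA..CC
.ABBBCC
..BBBBB
..BBBBB
..BBBBB
..BBBBB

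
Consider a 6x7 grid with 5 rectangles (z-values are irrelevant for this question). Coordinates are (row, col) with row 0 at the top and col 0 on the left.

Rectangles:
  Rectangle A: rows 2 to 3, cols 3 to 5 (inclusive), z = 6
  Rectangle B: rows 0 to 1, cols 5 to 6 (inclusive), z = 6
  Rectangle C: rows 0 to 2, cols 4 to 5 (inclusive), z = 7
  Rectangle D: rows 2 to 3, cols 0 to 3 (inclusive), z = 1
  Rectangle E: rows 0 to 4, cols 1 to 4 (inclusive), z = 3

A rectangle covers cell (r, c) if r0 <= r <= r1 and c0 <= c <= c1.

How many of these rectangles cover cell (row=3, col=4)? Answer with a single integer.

Answer: 2

Derivation:
Check cell (3,4):
  A: rows 2-3 cols 3-5 -> covers
  B: rows 0-1 cols 5-6 -> outside (row miss)
  C: rows 0-2 cols 4-5 -> outside (row miss)
  D: rows 2-3 cols 0-3 -> outside (col miss)
  E: rows 0-4 cols 1-4 -> covers
Count covering = 2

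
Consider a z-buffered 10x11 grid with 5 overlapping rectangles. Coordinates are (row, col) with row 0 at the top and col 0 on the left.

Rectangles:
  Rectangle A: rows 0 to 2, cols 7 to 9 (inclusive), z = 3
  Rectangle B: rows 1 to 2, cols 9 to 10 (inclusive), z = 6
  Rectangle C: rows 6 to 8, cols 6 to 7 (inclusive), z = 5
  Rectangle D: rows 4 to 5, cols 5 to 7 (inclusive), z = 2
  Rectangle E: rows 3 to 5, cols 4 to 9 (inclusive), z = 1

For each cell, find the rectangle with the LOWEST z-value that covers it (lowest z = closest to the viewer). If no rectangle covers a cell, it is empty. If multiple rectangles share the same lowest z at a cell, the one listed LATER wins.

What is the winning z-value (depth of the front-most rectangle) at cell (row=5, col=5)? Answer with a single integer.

Check cell (5,5):
  A: rows 0-2 cols 7-9 -> outside (row miss)
  B: rows 1-2 cols 9-10 -> outside (row miss)
  C: rows 6-8 cols 6-7 -> outside (row miss)
  D: rows 4-5 cols 5-7 z=2 -> covers; best now D (z=2)
  E: rows 3-5 cols 4-9 z=1 -> covers; best now E (z=1)
Winner: E at z=1

Answer: 1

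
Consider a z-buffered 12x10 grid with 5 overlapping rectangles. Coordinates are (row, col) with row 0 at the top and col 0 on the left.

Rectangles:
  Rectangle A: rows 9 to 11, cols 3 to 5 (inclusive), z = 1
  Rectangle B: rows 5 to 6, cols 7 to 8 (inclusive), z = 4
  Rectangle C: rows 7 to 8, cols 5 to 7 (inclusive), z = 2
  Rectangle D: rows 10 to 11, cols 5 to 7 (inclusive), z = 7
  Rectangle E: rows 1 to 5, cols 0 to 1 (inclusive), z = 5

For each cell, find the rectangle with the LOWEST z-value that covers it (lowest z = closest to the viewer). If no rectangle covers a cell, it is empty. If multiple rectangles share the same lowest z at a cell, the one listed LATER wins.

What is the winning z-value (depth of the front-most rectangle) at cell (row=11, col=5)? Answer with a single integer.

Check cell (11,5):
  A: rows 9-11 cols 3-5 z=1 -> covers; best now A (z=1)
  B: rows 5-6 cols 7-8 -> outside (row miss)
  C: rows 7-8 cols 5-7 -> outside (row miss)
  D: rows 10-11 cols 5-7 z=7 -> covers; best now A (z=1)
  E: rows 1-5 cols 0-1 -> outside (row miss)
Winner: A at z=1

Answer: 1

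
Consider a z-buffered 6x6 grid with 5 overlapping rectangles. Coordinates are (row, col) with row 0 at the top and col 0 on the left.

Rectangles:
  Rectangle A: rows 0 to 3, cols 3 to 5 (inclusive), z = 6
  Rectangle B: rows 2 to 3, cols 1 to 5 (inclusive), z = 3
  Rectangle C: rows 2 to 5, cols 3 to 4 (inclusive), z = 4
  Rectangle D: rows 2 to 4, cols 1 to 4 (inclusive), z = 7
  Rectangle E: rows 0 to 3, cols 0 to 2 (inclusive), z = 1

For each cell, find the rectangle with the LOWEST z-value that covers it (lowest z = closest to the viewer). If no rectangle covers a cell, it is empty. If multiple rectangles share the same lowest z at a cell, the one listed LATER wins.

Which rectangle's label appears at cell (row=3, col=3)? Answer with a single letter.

Check cell (3,3):
  A: rows 0-3 cols 3-5 z=6 -> covers; best now A (z=6)
  B: rows 2-3 cols 1-5 z=3 -> covers; best now B (z=3)
  C: rows 2-5 cols 3-4 z=4 -> covers; best now B (z=3)
  D: rows 2-4 cols 1-4 z=7 -> covers; best now B (z=3)
  E: rows 0-3 cols 0-2 -> outside (col miss)
Winner: B at z=3

Answer: B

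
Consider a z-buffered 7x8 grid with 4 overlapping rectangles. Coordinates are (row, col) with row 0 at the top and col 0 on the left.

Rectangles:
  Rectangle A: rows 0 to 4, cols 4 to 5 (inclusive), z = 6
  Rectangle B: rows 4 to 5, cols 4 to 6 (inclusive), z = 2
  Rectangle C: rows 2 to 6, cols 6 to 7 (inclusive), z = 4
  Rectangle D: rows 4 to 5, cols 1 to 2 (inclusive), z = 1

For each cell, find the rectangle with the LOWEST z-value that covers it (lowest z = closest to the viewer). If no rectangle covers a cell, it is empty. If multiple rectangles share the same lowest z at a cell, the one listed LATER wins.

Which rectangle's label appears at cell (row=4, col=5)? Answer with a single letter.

Check cell (4,5):
  A: rows 0-4 cols 4-5 z=6 -> covers; best now A (z=6)
  B: rows 4-5 cols 4-6 z=2 -> covers; best now B (z=2)
  C: rows 2-6 cols 6-7 -> outside (col miss)
  D: rows 4-5 cols 1-2 -> outside (col miss)
Winner: B at z=2

Answer: B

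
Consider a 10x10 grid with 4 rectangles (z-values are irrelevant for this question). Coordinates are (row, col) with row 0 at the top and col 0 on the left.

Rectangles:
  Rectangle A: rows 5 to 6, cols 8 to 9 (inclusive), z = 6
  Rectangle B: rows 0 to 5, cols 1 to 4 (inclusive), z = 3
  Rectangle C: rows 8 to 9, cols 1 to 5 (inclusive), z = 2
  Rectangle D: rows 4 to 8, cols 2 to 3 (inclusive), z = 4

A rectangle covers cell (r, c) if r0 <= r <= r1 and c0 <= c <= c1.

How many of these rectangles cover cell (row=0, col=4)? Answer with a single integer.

Answer: 1

Derivation:
Check cell (0,4):
  A: rows 5-6 cols 8-9 -> outside (row miss)
  B: rows 0-5 cols 1-4 -> covers
  C: rows 8-9 cols 1-5 -> outside (row miss)
  D: rows 4-8 cols 2-3 -> outside (row miss)
Count covering = 1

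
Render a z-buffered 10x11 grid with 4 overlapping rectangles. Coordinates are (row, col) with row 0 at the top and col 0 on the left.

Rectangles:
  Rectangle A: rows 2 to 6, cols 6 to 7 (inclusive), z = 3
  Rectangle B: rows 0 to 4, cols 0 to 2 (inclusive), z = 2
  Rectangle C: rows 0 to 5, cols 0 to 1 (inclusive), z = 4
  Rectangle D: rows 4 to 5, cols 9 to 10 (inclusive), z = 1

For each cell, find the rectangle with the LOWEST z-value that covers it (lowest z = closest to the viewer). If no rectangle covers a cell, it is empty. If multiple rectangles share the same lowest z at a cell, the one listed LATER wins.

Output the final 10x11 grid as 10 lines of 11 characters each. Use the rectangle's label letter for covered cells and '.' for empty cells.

BBB........
BBB........
BBB...AA...
BBB...AA...
BBB...AA.DD
CC....AA.DD
......AA...
...........
...........
...........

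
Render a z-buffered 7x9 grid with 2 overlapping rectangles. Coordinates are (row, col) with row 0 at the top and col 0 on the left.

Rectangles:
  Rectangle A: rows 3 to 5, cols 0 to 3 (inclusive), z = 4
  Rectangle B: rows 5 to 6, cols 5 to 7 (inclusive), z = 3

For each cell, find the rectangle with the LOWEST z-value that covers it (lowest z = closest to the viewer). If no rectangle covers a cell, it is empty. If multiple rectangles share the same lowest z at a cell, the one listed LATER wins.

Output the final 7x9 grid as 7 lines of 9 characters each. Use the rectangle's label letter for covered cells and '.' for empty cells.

.........
.........
.........
AAAA.....
AAAA.....
AAAA.BBB.
.....BBB.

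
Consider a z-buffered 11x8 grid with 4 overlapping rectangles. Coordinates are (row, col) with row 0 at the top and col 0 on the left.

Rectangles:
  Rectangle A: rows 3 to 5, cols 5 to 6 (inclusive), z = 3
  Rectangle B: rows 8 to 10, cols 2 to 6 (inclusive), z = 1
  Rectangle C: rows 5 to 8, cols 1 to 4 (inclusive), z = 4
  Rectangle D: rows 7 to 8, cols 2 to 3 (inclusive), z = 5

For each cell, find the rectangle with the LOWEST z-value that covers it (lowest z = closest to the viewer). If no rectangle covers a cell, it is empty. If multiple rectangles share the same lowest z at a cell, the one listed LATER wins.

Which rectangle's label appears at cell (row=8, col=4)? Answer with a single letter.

Check cell (8,4):
  A: rows 3-5 cols 5-6 -> outside (row miss)
  B: rows 8-10 cols 2-6 z=1 -> covers; best now B (z=1)
  C: rows 5-8 cols 1-4 z=4 -> covers; best now B (z=1)
  D: rows 7-8 cols 2-3 -> outside (col miss)
Winner: B at z=1

Answer: B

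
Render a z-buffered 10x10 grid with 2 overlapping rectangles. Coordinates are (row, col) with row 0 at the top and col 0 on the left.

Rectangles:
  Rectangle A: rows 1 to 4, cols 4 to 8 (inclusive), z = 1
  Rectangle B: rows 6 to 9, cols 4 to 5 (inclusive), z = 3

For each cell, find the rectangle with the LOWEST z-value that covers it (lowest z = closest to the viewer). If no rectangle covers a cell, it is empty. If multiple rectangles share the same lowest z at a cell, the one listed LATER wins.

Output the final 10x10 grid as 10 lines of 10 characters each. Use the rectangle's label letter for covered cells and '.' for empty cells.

..........
....AAAAA.
....AAAAA.
....AAAAA.
....AAAAA.
..........
....BB....
....BB....
....BB....
....BB....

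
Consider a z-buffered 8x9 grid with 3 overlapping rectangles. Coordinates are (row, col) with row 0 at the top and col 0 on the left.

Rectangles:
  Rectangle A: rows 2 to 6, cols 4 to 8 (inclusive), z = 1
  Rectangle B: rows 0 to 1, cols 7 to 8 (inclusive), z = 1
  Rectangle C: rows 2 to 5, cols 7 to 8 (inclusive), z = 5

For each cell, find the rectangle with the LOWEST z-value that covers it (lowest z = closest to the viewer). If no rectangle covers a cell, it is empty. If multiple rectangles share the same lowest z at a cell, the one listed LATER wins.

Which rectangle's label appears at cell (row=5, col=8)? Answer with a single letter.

Check cell (5,8):
  A: rows 2-6 cols 4-8 z=1 -> covers; best now A (z=1)
  B: rows 0-1 cols 7-8 -> outside (row miss)
  C: rows 2-5 cols 7-8 z=5 -> covers; best now A (z=1)
Winner: A at z=1

Answer: A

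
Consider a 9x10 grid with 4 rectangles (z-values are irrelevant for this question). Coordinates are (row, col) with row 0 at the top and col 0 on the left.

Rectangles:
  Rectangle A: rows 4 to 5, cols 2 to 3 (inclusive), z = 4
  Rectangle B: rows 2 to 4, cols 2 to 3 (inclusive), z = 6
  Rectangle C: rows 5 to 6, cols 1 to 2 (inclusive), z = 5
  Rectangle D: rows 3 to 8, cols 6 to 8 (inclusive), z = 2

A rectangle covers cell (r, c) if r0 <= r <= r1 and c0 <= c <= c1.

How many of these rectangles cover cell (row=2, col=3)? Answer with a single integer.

Check cell (2,3):
  A: rows 4-5 cols 2-3 -> outside (row miss)
  B: rows 2-4 cols 2-3 -> covers
  C: rows 5-6 cols 1-2 -> outside (row miss)
  D: rows 3-8 cols 6-8 -> outside (row miss)
Count covering = 1

Answer: 1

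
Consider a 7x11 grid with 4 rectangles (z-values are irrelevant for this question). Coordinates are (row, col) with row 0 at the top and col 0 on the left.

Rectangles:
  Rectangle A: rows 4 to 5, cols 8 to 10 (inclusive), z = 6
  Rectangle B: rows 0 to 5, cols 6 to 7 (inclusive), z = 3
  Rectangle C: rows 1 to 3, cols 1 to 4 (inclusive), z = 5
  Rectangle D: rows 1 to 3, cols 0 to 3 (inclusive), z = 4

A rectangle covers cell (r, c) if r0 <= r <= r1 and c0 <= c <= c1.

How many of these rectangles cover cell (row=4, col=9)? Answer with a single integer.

Check cell (4,9):
  A: rows 4-5 cols 8-10 -> covers
  B: rows 0-5 cols 6-7 -> outside (col miss)
  C: rows 1-3 cols 1-4 -> outside (row miss)
  D: rows 1-3 cols 0-3 -> outside (row miss)
Count covering = 1

Answer: 1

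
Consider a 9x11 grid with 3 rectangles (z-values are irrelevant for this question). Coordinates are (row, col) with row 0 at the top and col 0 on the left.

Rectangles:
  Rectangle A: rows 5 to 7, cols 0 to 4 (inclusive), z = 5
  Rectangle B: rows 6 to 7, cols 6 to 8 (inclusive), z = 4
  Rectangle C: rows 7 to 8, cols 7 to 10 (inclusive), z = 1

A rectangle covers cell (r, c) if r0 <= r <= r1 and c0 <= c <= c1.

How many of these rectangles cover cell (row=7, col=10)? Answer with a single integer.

Answer: 1

Derivation:
Check cell (7,10):
  A: rows 5-7 cols 0-4 -> outside (col miss)
  B: rows 6-7 cols 6-8 -> outside (col miss)
  C: rows 7-8 cols 7-10 -> covers
Count covering = 1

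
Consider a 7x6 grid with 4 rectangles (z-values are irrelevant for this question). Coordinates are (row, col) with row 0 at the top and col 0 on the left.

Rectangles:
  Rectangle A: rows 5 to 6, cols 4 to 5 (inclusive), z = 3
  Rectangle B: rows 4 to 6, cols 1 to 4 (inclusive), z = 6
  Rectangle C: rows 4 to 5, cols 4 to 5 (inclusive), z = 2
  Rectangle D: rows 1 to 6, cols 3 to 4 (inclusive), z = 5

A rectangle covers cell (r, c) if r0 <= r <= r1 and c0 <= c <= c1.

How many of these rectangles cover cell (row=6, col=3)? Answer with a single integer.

Answer: 2

Derivation:
Check cell (6,3):
  A: rows 5-6 cols 4-5 -> outside (col miss)
  B: rows 4-6 cols 1-4 -> covers
  C: rows 4-5 cols 4-5 -> outside (row miss)
  D: rows 1-6 cols 3-4 -> covers
Count covering = 2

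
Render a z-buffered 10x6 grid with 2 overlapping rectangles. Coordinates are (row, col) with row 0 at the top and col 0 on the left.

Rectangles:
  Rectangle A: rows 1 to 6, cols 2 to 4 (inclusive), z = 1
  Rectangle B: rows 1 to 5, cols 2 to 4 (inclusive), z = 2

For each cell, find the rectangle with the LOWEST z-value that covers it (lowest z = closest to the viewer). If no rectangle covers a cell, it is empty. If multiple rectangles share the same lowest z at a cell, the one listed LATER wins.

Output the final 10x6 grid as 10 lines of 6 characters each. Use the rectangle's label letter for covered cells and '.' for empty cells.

......
..AAA.
..AAA.
..AAA.
..AAA.
..AAA.
..AAA.
......
......
......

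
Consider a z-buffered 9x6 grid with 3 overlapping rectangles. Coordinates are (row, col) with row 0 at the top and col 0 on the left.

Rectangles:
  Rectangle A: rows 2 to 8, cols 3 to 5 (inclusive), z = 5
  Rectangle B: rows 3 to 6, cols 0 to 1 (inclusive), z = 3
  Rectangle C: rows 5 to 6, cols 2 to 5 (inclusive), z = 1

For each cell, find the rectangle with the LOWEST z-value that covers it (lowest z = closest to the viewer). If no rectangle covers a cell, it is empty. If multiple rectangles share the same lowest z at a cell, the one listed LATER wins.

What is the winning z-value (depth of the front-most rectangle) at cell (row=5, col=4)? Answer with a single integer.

Answer: 1

Derivation:
Check cell (5,4):
  A: rows 2-8 cols 3-5 z=5 -> covers; best now A (z=5)
  B: rows 3-6 cols 0-1 -> outside (col miss)
  C: rows 5-6 cols 2-5 z=1 -> covers; best now C (z=1)
Winner: C at z=1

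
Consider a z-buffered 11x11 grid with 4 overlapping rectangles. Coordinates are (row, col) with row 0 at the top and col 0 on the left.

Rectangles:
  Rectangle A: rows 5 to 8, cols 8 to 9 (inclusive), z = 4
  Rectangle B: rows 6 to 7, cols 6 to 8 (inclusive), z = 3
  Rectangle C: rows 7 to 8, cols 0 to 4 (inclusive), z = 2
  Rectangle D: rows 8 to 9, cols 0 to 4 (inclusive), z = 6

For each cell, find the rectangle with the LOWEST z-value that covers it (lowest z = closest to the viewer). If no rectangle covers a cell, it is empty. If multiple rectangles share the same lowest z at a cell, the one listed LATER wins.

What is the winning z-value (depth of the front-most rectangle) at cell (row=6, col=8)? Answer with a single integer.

Answer: 3

Derivation:
Check cell (6,8):
  A: rows 5-8 cols 8-9 z=4 -> covers; best now A (z=4)
  B: rows 6-7 cols 6-8 z=3 -> covers; best now B (z=3)
  C: rows 7-8 cols 0-4 -> outside (row miss)
  D: rows 8-9 cols 0-4 -> outside (row miss)
Winner: B at z=3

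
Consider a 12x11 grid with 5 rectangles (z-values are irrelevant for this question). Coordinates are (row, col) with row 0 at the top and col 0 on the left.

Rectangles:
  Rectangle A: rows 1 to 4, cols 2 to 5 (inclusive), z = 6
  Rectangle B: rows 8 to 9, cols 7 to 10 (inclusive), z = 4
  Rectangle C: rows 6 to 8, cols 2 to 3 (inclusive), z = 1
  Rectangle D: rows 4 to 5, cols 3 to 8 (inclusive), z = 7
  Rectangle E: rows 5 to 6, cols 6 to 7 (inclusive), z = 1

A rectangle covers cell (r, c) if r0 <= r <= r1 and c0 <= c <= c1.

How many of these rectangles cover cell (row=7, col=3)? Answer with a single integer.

Answer: 1

Derivation:
Check cell (7,3):
  A: rows 1-4 cols 2-5 -> outside (row miss)
  B: rows 8-9 cols 7-10 -> outside (row miss)
  C: rows 6-8 cols 2-3 -> covers
  D: rows 4-5 cols 3-8 -> outside (row miss)
  E: rows 5-6 cols 6-7 -> outside (row miss)
Count covering = 1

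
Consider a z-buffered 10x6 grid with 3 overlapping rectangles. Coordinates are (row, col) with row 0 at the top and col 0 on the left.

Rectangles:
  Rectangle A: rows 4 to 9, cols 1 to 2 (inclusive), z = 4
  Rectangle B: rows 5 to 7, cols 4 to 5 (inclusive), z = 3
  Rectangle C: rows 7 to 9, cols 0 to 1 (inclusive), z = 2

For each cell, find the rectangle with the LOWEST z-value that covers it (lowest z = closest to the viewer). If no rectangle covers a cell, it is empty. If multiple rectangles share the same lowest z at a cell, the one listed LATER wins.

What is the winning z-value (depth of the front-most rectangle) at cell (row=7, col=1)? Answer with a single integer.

Check cell (7,1):
  A: rows 4-9 cols 1-2 z=4 -> covers; best now A (z=4)
  B: rows 5-7 cols 4-5 -> outside (col miss)
  C: rows 7-9 cols 0-1 z=2 -> covers; best now C (z=2)
Winner: C at z=2

Answer: 2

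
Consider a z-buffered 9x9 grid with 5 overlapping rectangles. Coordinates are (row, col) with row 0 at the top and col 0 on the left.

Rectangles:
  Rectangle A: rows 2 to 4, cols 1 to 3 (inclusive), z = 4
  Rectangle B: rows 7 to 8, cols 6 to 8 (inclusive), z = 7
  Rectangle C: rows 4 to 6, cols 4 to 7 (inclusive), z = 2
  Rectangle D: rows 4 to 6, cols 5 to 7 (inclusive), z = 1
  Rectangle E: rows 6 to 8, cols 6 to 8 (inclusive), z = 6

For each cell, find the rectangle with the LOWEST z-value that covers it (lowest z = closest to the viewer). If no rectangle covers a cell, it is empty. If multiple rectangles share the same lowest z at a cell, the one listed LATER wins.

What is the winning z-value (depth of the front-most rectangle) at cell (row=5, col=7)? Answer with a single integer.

Answer: 1

Derivation:
Check cell (5,7):
  A: rows 2-4 cols 1-3 -> outside (row miss)
  B: rows 7-8 cols 6-8 -> outside (row miss)
  C: rows 4-6 cols 4-7 z=2 -> covers; best now C (z=2)
  D: rows 4-6 cols 5-7 z=1 -> covers; best now D (z=1)
  E: rows 6-8 cols 6-8 -> outside (row miss)
Winner: D at z=1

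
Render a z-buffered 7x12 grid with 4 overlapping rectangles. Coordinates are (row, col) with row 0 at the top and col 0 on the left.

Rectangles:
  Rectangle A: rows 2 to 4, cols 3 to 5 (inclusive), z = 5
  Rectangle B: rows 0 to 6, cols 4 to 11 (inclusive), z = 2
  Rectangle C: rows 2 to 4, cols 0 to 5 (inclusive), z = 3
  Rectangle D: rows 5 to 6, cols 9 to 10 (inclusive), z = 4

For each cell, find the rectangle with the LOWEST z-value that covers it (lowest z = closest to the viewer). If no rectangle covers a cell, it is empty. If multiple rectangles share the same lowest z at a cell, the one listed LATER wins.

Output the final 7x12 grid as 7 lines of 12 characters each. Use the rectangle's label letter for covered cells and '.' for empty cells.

....BBBBBBBB
....BBBBBBBB
CCCCBBBBBBBB
CCCCBBBBBBBB
CCCCBBBBBBBB
....BBBBBBBB
....BBBBBBBB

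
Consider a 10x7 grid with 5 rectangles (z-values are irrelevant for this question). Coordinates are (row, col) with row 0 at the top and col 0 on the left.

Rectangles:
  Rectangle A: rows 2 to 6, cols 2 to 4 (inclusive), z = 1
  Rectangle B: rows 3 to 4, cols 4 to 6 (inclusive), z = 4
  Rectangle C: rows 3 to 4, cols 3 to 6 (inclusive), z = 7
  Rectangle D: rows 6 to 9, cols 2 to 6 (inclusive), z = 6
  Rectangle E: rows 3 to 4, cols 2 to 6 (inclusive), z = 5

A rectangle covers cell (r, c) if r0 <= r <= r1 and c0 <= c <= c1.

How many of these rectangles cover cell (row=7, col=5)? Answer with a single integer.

Answer: 1

Derivation:
Check cell (7,5):
  A: rows 2-6 cols 2-4 -> outside (row miss)
  B: rows 3-4 cols 4-6 -> outside (row miss)
  C: rows 3-4 cols 3-6 -> outside (row miss)
  D: rows 6-9 cols 2-6 -> covers
  E: rows 3-4 cols 2-6 -> outside (row miss)
Count covering = 1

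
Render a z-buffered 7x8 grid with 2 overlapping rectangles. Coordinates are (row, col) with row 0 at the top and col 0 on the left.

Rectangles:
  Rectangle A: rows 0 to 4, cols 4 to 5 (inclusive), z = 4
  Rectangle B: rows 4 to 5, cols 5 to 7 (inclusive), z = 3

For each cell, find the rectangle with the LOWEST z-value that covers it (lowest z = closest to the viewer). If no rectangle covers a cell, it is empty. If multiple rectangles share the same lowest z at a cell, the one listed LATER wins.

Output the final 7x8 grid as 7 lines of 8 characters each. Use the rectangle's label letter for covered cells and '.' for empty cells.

....AA..
....AA..
....AA..
....AA..
....ABBB
.....BBB
........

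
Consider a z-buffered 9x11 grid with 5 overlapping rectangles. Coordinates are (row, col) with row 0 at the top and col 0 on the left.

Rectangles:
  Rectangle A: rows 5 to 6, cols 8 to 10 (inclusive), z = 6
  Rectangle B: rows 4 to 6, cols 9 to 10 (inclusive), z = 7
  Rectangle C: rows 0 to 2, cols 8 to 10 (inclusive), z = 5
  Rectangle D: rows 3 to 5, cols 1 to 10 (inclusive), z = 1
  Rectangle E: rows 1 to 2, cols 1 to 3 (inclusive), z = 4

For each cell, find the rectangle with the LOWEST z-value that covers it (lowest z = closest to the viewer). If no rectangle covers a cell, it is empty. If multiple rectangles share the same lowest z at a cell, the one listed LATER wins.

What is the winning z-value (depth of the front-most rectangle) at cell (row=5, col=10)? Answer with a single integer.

Answer: 1

Derivation:
Check cell (5,10):
  A: rows 5-6 cols 8-10 z=6 -> covers; best now A (z=6)
  B: rows 4-6 cols 9-10 z=7 -> covers; best now A (z=6)
  C: rows 0-2 cols 8-10 -> outside (row miss)
  D: rows 3-5 cols 1-10 z=1 -> covers; best now D (z=1)
  E: rows 1-2 cols 1-3 -> outside (row miss)
Winner: D at z=1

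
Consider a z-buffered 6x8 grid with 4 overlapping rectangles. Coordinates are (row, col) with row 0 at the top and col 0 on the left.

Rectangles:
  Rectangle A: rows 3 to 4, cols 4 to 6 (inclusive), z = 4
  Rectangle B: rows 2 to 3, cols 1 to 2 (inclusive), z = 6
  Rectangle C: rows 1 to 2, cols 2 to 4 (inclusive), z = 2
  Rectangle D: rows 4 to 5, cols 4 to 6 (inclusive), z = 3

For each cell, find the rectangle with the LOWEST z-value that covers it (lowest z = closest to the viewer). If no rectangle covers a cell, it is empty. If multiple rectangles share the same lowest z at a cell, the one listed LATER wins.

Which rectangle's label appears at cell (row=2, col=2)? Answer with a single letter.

Answer: C

Derivation:
Check cell (2,2):
  A: rows 3-4 cols 4-6 -> outside (row miss)
  B: rows 2-3 cols 1-2 z=6 -> covers; best now B (z=6)
  C: rows 1-2 cols 2-4 z=2 -> covers; best now C (z=2)
  D: rows 4-5 cols 4-6 -> outside (row miss)
Winner: C at z=2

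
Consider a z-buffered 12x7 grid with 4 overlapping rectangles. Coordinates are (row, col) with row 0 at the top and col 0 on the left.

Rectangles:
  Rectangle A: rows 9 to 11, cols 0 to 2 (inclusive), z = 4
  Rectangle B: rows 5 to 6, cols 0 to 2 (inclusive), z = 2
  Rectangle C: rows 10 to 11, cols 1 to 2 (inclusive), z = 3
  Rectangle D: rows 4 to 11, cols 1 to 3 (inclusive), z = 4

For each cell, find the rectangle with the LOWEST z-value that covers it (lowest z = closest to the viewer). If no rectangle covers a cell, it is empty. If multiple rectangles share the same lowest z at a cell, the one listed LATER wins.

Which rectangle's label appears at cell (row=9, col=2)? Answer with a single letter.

Answer: D

Derivation:
Check cell (9,2):
  A: rows 9-11 cols 0-2 z=4 -> covers; best now A (z=4)
  B: rows 5-6 cols 0-2 -> outside (row miss)
  C: rows 10-11 cols 1-2 -> outside (row miss)
  D: rows 4-11 cols 1-3 z=4 -> covers; best now D (z=4)
Winner: D at z=4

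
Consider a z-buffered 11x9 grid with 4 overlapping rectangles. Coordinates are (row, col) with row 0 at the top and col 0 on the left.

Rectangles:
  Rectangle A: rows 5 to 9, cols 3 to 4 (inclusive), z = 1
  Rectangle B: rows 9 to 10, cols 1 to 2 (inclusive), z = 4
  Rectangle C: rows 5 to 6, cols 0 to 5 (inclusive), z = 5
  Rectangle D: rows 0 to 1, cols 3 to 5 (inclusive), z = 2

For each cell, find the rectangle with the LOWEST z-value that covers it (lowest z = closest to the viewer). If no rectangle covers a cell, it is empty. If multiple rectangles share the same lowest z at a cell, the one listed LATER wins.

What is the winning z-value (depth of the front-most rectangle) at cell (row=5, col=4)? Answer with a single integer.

Answer: 1

Derivation:
Check cell (5,4):
  A: rows 5-9 cols 3-4 z=1 -> covers; best now A (z=1)
  B: rows 9-10 cols 1-2 -> outside (row miss)
  C: rows 5-6 cols 0-5 z=5 -> covers; best now A (z=1)
  D: rows 0-1 cols 3-5 -> outside (row miss)
Winner: A at z=1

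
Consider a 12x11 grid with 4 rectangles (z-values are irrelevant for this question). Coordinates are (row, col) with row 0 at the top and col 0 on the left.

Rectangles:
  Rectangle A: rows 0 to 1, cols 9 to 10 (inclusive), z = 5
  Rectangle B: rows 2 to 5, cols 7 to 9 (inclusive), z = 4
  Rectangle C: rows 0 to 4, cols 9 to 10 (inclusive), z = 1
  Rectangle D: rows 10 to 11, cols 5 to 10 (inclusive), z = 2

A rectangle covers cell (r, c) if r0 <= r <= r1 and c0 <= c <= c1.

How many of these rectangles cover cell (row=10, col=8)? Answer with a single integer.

Answer: 1

Derivation:
Check cell (10,8):
  A: rows 0-1 cols 9-10 -> outside (row miss)
  B: rows 2-5 cols 7-9 -> outside (row miss)
  C: rows 0-4 cols 9-10 -> outside (row miss)
  D: rows 10-11 cols 5-10 -> covers
Count covering = 1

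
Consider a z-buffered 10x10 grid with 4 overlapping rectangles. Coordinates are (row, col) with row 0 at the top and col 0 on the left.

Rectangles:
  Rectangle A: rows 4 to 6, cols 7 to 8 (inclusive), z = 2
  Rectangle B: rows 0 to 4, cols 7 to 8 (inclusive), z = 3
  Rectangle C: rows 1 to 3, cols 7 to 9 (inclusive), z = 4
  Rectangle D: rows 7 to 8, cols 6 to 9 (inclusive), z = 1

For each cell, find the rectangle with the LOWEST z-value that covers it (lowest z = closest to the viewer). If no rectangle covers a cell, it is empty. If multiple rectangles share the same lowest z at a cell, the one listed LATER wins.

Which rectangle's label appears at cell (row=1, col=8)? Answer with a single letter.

Check cell (1,8):
  A: rows 4-6 cols 7-8 -> outside (row miss)
  B: rows 0-4 cols 7-8 z=3 -> covers; best now B (z=3)
  C: rows 1-3 cols 7-9 z=4 -> covers; best now B (z=3)
  D: rows 7-8 cols 6-9 -> outside (row miss)
Winner: B at z=3

Answer: B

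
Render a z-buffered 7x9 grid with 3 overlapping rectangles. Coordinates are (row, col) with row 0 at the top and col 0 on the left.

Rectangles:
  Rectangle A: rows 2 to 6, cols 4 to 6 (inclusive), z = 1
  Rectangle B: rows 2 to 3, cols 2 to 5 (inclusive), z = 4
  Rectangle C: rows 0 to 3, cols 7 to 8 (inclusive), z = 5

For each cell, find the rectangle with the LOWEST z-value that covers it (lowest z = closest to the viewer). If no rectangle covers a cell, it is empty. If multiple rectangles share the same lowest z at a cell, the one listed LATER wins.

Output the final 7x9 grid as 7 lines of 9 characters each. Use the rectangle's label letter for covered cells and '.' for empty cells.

.......CC
.......CC
..BBAAACC
..BBAAACC
....AAA..
....AAA..
....AAA..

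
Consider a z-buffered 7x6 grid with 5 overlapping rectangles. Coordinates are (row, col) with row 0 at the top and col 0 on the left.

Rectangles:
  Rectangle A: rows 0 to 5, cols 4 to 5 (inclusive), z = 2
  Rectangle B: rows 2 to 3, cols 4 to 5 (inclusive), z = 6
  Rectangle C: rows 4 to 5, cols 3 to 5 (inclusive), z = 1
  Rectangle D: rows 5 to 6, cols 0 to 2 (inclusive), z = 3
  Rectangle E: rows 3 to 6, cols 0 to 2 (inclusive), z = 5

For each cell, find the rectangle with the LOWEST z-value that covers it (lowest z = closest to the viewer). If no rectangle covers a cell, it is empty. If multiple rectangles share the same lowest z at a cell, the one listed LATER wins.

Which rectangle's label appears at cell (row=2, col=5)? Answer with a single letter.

Check cell (2,5):
  A: rows 0-5 cols 4-5 z=2 -> covers; best now A (z=2)
  B: rows 2-3 cols 4-5 z=6 -> covers; best now A (z=2)
  C: rows 4-5 cols 3-5 -> outside (row miss)
  D: rows 5-6 cols 0-2 -> outside (row miss)
  E: rows 3-6 cols 0-2 -> outside (row miss)
Winner: A at z=2

Answer: A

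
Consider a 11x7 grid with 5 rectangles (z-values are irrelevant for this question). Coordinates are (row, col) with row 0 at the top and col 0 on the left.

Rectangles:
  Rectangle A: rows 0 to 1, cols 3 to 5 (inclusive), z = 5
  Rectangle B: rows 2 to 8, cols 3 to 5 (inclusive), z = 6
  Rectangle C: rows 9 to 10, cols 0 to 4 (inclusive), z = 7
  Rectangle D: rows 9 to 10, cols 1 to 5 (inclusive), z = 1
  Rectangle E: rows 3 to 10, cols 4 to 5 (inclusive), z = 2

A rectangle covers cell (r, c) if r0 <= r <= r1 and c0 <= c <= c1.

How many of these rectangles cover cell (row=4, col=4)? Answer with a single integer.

Answer: 2

Derivation:
Check cell (4,4):
  A: rows 0-1 cols 3-5 -> outside (row miss)
  B: rows 2-8 cols 3-5 -> covers
  C: rows 9-10 cols 0-4 -> outside (row miss)
  D: rows 9-10 cols 1-5 -> outside (row miss)
  E: rows 3-10 cols 4-5 -> covers
Count covering = 2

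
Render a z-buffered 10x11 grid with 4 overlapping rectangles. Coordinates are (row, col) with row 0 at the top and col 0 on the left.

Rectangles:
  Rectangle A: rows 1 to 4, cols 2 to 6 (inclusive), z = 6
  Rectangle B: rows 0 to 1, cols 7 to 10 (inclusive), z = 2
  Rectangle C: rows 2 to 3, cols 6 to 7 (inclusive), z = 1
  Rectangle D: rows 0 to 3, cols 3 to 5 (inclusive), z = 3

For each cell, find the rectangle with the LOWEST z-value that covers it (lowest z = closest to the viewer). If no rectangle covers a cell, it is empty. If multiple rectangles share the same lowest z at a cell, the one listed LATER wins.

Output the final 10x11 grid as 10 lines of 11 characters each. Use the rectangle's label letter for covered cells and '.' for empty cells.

...DDD.BBBB
..ADDDABBBB
..ADDDCC...
..ADDDCC...
..AAAAA....
...........
...........
...........
...........
...........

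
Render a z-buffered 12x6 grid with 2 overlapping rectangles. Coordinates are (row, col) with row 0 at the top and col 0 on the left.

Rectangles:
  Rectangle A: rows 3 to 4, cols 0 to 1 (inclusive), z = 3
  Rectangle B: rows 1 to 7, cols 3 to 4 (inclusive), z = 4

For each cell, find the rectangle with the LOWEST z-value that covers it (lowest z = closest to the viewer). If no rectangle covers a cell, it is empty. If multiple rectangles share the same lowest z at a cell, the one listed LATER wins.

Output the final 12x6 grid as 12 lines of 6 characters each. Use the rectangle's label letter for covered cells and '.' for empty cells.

......
...BB.
...BB.
AA.BB.
AA.BB.
...BB.
...BB.
...BB.
......
......
......
......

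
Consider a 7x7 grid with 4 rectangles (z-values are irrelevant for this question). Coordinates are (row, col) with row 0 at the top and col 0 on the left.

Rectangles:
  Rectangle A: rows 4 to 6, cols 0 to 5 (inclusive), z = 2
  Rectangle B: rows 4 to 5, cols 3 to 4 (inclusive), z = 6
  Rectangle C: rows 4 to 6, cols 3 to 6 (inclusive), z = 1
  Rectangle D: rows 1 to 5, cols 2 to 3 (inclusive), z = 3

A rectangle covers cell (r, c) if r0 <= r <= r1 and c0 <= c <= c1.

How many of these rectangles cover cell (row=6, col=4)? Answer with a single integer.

Answer: 2

Derivation:
Check cell (6,4):
  A: rows 4-6 cols 0-5 -> covers
  B: rows 4-5 cols 3-4 -> outside (row miss)
  C: rows 4-6 cols 3-6 -> covers
  D: rows 1-5 cols 2-3 -> outside (row miss)
Count covering = 2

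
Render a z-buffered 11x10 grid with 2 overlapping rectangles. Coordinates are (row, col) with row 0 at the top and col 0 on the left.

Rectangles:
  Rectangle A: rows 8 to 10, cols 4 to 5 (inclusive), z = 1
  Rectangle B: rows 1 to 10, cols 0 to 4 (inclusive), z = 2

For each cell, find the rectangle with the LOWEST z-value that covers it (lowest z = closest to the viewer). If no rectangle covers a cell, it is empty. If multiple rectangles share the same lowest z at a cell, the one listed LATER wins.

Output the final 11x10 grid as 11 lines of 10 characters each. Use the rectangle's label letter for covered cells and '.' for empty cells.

..........
BBBBB.....
BBBBB.....
BBBBB.....
BBBBB.....
BBBBB.....
BBBBB.....
BBBBB.....
BBBBAA....
BBBBAA....
BBBBAA....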